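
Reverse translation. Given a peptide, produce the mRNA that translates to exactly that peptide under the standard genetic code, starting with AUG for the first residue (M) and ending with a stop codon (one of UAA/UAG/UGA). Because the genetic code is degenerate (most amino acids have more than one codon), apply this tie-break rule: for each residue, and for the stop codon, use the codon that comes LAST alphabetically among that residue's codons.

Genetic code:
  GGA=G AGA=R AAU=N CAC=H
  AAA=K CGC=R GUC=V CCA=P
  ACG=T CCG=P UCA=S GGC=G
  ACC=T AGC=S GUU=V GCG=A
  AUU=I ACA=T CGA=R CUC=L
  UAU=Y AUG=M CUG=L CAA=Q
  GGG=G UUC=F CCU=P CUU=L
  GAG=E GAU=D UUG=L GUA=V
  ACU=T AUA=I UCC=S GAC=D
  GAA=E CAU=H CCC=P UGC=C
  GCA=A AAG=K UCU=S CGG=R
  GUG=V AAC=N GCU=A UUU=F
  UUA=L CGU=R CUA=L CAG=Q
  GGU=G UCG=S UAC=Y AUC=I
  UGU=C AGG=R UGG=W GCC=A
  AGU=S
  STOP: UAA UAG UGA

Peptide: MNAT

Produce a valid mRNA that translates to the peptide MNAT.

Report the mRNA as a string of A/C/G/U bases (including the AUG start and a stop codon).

residue 1: M -> AUG (start codon)
residue 2: N codons sorted = AAC,AAU -> pick last = AAU
residue 3: A codons sorted = GCA,GCC,GCG,GCU -> pick last = GCU
residue 4: T codons sorted = ACA,ACC,ACG,ACU -> pick last = ACU
terminator: stop codons sorted = UAA,UAG,UGA -> pick last = UGA

Answer: mRNA: AUGAAUGCUACUUGA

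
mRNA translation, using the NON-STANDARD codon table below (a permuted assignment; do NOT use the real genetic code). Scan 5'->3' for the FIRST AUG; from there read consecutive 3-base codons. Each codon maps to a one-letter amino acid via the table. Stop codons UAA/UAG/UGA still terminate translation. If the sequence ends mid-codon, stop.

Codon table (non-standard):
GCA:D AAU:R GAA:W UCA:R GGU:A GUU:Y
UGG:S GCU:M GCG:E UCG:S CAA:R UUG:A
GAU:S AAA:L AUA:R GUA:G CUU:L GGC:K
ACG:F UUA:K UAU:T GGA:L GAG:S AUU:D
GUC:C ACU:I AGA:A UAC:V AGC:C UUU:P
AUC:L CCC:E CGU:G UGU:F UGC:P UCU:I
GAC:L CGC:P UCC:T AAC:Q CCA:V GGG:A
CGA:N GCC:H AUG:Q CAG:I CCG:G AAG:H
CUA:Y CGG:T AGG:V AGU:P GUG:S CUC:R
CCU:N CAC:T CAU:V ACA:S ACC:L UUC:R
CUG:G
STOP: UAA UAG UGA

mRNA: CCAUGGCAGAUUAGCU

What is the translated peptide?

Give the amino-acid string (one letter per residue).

start AUG at pos 2
pos 2: AUG -> Q; peptide=Q
pos 5: GCA -> D; peptide=QD
pos 8: GAU -> S; peptide=QDS
pos 11: UAG -> STOP

Answer: QDS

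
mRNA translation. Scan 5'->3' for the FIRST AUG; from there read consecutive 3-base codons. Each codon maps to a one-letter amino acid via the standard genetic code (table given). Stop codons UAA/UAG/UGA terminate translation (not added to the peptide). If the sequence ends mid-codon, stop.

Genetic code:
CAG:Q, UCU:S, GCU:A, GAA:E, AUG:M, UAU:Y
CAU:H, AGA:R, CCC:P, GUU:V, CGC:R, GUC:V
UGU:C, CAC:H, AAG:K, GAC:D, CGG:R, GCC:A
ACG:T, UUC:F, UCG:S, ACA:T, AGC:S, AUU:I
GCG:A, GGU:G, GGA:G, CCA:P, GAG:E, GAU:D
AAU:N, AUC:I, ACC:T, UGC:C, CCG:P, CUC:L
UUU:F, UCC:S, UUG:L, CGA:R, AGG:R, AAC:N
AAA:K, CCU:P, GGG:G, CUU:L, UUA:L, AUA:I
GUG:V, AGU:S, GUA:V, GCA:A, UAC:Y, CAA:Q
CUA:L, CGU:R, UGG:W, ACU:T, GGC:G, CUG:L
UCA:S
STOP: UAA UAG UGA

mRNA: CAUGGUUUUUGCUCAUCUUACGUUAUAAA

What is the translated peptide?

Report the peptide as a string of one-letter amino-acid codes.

Answer: MVFAHLTL

Derivation:
start AUG at pos 1
pos 1: AUG -> M; peptide=M
pos 4: GUU -> V; peptide=MV
pos 7: UUU -> F; peptide=MVF
pos 10: GCU -> A; peptide=MVFA
pos 13: CAU -> H; peptide=MVFAH
pos 16: CUU -> L; peptide=MVFAHL
pos 19: ACG -> T; peptide=MVFAHLT
pos 22: UUA -> L; peptide=MVFAHLTL
pos 25: UAA -> STOP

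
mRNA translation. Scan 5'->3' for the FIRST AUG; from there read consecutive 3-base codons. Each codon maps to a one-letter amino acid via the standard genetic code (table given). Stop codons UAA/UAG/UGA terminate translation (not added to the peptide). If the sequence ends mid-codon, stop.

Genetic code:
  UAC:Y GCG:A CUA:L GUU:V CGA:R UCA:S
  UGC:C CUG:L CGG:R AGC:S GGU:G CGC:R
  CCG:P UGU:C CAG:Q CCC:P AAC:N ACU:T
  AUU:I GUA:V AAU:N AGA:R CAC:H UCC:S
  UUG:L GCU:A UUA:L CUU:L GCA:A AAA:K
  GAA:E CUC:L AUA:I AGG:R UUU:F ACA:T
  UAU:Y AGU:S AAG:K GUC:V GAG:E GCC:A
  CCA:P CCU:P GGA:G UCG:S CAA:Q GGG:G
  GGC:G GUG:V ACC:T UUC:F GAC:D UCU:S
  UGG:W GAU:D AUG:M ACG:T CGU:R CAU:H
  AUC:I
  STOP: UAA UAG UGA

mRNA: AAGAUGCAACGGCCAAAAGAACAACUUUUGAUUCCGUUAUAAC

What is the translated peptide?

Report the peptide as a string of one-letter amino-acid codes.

Answer: MQRPKEQLLIPL

Derivation:
start AUG at pos 3
pos 3: AUG -> M; peptide=M
pos 6: CAA -> Q; peptide=MQ
pos 9: CGG -> R; peptide=MQR
pos 12: CCA -> P; peptide=MQRP
pos 15: AAA -> K; peptide=MQRPK
pos 18: GAA -> E; peptide=MQRPKE
pos 21: CAA -> Q; peptide=MQRPKEQ
pos 24: CUU -> L; peptide=MQRPKEQL
pos 27: UUG -> L; peptide=MQRPKEQLL
pos 30: AUU -> I; peptide=MQRPKEQLLI
pos 33: CCG -> P; peptide=MQRPKEQLLIP
pos 36: UUA -> L; peptide=MQRPKEQLLIPL
pos 39: UAA -> STOP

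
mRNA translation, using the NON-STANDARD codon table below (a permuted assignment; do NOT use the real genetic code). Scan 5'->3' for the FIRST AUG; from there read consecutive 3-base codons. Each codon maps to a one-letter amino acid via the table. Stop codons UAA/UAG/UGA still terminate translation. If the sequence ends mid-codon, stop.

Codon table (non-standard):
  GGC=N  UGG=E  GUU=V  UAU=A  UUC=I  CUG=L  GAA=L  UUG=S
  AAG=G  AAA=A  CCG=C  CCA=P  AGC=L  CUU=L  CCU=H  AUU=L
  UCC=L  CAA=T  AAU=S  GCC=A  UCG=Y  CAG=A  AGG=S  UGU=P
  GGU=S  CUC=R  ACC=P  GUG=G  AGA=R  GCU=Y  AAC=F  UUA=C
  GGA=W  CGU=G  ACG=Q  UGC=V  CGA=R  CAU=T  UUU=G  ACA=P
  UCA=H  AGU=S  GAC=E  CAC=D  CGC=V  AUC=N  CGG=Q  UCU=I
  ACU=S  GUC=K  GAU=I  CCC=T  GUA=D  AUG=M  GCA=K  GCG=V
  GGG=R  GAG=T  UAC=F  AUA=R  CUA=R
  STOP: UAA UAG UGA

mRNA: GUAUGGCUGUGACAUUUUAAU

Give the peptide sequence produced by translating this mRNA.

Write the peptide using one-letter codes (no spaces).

start AUG at pos 2
pos 2: AUG -> M; peptide=M
pos 5: GCU -> Y; peptide=MY
pos 8: GUG -> G; peptide=MYG
pos 11: ACA -> P; peptide=MYGP
pos 14: UUU -> G; peptide=MYGPG
pos 17: UAA -> STOP

Answer: MYGPG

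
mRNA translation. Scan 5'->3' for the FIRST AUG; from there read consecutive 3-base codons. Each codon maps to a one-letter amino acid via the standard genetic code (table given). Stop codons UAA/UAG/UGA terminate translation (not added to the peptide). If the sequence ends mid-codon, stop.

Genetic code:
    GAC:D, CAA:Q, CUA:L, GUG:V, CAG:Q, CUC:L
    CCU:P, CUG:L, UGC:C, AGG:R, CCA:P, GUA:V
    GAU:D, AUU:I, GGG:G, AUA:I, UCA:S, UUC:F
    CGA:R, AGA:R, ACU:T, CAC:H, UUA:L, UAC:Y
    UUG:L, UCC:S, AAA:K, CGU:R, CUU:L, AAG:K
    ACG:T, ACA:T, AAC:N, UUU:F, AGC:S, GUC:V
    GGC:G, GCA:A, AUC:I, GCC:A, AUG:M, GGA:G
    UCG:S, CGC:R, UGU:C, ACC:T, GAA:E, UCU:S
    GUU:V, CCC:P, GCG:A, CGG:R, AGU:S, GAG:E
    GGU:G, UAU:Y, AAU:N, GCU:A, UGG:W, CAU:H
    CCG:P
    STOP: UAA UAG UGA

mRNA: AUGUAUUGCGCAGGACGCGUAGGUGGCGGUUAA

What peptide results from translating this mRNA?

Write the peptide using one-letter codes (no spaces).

start AUG at pos 0
pos 0: AUG -> M; peptide=M
pos 3: UAU -> Y; peptide=MY
pos 6: UGC -> C; peptide=MYC
pos 9: GCA -> A; peptide=MYCA
pos 12: GGA -> G; peptide=MYCAG
pos 15: CGC -> R; peptide=MYCAGR
pos 18: GUA -> V; peptide=MYCAGRV
pos 21: GGU -> G; peptide=MYCAGRVG
pos 24: GGC -> G; peptide=MYCAGRVGG
pos 27: GGU -> G; peptide=MYCAGRVGGG
pos 30: UAA -> STOP

Answer: MYCAGRVGGG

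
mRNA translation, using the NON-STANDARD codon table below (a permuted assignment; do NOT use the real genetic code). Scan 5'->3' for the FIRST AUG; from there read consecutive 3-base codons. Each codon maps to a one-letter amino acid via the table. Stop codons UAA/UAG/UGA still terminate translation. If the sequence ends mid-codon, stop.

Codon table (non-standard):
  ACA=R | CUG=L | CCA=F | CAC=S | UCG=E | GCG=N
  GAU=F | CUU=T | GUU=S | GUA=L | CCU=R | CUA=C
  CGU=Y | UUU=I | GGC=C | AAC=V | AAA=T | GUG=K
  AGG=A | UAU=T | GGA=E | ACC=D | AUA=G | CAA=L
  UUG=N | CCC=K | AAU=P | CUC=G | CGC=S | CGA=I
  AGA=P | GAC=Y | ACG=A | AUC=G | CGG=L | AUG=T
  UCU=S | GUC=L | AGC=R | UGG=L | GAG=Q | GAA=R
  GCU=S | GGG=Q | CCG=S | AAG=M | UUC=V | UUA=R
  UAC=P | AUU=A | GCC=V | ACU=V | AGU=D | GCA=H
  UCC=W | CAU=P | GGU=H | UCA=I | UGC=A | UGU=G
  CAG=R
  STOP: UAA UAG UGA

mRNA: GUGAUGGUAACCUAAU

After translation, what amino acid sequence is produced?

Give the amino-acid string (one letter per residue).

Answer: TLD

Derivation:
start AUG at pos 3
pos 3: AUG -> T; peptide=T
pos 6: GUA -> L; peptide=TL
pos 9: ACC -> D; peptide=TLD
pos 12: UAA -> STOP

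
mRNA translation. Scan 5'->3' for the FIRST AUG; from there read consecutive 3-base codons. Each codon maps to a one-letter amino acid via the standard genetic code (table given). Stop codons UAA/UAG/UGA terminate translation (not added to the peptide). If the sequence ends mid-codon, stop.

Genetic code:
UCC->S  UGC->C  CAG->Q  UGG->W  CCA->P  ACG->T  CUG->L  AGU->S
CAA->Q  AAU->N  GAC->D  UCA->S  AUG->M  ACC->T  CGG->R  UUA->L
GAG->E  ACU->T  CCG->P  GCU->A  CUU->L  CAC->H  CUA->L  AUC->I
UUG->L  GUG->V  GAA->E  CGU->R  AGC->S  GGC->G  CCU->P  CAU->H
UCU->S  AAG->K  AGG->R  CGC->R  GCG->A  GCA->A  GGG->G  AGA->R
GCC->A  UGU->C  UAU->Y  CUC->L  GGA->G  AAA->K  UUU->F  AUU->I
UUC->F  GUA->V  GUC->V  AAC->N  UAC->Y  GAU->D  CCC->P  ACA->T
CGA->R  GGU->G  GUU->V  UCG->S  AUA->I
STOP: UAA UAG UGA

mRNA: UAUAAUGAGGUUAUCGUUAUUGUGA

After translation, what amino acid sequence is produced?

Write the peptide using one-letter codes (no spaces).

Answer: MRLSLL

Derivation:
start AUG at pos 4
pos 4: AUG -> M; peptide=M
pos 7: AGG -> R; peptide=MR
pos 10: UUA -> L; peptide=MRL
pos 13: UCG -> S; peptide=MRLS
pos 16: UUA -> L; peptide=MRLSL
pos 19: UUG -> L; peptide=MRLSLL
pos 22: UGA -> STOP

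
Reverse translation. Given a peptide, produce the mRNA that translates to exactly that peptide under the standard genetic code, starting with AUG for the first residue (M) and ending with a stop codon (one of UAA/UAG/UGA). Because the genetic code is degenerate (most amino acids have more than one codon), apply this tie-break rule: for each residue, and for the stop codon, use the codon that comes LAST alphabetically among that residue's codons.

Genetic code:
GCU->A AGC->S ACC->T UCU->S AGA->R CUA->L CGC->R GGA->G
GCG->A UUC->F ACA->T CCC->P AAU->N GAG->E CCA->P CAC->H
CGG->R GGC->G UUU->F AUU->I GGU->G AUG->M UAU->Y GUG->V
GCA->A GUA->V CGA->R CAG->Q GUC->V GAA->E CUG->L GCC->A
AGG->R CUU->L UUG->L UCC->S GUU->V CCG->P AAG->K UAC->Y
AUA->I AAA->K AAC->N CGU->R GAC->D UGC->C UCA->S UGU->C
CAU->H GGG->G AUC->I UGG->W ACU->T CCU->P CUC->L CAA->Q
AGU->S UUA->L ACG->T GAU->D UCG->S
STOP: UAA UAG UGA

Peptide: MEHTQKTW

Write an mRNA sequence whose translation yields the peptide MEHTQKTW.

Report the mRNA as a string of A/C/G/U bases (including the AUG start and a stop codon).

Answer: mRNA: AUGGAGCAUACUCAGAAGACUUGGUGA

Derivation:
residue 1: M -> AUG (start codon)
residue 2: E codons sorted = GAA,GAG -> pick last = GAG
residue 3: H codons sorted = CAC,CAU -> pick last = CAU
residue 4: T codons sorted = ACA,ACC,ACG,ACU -> pick last = ACU
residue 5: Q codons sorted = CAA,CAG -> pick last = CAG
residue 6: K codons sorted = AAA,AAG -> pick last = AAG
residue 7: T codons sorted = ACA,ACC,ACG,ACU -> pick last = ACU
residue 8: W -> UGG (only codon)
terminator: stop codons sorted = UAA,UAG,UGA -> pick last = UGA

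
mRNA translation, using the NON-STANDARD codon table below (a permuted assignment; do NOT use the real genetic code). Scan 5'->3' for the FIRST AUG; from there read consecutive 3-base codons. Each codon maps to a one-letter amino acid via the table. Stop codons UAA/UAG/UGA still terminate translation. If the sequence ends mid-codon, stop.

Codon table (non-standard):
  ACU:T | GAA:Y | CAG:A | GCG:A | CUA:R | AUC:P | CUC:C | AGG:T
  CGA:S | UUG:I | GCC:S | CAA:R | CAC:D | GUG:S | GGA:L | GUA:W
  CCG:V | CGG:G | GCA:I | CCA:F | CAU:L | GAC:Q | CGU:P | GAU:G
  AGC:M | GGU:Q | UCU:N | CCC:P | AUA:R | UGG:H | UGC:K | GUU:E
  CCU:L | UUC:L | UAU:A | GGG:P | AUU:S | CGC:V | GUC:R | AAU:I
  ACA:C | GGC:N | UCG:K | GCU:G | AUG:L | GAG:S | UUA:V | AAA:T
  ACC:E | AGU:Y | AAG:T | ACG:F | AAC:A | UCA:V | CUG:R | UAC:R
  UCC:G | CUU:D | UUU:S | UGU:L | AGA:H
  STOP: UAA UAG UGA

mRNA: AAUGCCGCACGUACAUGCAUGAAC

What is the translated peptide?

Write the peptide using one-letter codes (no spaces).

Answer: LVDWLI

Derivation:
start AUG at pos 1
pos 1: AUG -> L; peptide=L
pos 4: CCG -> V; peptide=LV
pos 7: CAC -> D; peptide=LVD
pos 10: GUA -> W; peptide=LVDW
pos 13: CAU -> L; peptide=LVDWL
pos 16: GCA -> I; peptide=LVDWLI
pos 19: UGA -> STOP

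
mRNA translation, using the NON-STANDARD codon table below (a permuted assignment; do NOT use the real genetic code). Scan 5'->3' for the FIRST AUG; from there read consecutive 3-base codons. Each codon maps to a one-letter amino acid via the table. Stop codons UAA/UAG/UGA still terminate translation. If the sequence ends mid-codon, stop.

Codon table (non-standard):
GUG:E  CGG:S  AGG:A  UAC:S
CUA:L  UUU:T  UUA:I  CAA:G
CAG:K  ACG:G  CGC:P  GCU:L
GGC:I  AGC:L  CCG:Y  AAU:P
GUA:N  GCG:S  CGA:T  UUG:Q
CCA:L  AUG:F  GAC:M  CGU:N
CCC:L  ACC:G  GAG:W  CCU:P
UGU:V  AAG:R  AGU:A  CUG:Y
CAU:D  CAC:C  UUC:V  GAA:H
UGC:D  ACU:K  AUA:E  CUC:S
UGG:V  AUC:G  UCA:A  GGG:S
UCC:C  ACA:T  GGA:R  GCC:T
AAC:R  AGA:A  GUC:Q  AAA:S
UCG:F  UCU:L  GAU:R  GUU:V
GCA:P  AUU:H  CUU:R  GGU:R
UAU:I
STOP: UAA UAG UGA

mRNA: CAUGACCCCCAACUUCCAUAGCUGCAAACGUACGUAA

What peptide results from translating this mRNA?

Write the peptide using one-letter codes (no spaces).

Answer: FGLRVDLDSNG

Derivation:
start AUG at pos 1
pos 1: AUG -> F; peptide=F
pos 4: ACC -> G; peptide=FG
pos 7: CCC -> L; peptide=FGL
pos 10: AAC -> R; peptide=FGLR
pos 13: UUC -> V; peptide=FGLRV
pos 16: CAU -> D; peptide=FGLRVD
pos 19: AGC -> L; peptide=FGLRVDL
pos 22: UGC -> D; peptide=FGLRVDLD
pos 25: AAA -> S; peptide=FGLRVDLDS
pos 28: CGU -> N; peptide=FGLRVDLDSN
pos 31: ACG -> G; peptide=FGLRVDLDSNG
pos 34: UAA -> STOP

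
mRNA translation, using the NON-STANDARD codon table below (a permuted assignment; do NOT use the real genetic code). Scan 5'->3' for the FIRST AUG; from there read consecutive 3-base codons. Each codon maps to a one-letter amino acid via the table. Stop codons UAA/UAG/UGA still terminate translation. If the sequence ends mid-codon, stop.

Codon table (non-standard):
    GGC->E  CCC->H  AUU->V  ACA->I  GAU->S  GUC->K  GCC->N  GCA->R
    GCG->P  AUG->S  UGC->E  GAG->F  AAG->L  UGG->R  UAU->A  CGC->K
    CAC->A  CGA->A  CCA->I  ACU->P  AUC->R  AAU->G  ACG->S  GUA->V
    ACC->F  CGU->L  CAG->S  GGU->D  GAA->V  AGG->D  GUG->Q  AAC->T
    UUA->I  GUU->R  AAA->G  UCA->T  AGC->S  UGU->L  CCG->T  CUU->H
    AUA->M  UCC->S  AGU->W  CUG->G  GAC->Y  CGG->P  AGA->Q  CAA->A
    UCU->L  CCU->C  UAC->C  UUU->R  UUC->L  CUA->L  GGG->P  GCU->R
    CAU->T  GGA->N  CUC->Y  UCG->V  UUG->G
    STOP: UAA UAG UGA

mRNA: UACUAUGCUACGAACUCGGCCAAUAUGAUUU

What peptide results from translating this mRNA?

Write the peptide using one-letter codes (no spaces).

start AUG at pos 4
pos 4: AUG -> S; peptide=S
pos 7: CUA -> L; peptide=SL
pos 10: CGA -> A; peptide=SLA
pos 13: ACU -> P; peptide=SLAP
pos 16: CGG -> P; peptide=SLAPP
pos 19: CCA -> I; peptide=SLAPPI
pos 22: AUA -> M; peptide=SLAPPIM
pos 25: UGA -> STOP

Answer: SLAPPIM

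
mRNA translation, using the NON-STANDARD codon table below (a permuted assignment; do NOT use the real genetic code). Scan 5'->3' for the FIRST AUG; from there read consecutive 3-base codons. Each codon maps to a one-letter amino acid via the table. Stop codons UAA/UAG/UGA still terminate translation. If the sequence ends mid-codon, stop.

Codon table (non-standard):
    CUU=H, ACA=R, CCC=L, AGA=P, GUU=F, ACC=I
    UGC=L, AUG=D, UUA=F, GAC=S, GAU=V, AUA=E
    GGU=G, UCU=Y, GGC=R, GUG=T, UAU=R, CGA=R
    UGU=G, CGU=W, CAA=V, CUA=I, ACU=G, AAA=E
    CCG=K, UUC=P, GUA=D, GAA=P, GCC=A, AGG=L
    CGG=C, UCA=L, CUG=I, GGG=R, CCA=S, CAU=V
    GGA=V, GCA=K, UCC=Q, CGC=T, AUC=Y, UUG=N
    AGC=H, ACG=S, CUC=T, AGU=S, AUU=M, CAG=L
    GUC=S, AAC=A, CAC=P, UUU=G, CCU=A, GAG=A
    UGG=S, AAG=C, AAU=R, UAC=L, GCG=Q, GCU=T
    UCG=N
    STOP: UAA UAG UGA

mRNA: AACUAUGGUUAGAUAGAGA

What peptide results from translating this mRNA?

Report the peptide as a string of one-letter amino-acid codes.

start AUG at pos 4
pos 4: AUG -> D; peptide=D
pos 7: GUU -> F; peptide=DF
pos 10: AGA -> P; peptide=DFP
pos 13: UAG -> STOP

Answer: DFP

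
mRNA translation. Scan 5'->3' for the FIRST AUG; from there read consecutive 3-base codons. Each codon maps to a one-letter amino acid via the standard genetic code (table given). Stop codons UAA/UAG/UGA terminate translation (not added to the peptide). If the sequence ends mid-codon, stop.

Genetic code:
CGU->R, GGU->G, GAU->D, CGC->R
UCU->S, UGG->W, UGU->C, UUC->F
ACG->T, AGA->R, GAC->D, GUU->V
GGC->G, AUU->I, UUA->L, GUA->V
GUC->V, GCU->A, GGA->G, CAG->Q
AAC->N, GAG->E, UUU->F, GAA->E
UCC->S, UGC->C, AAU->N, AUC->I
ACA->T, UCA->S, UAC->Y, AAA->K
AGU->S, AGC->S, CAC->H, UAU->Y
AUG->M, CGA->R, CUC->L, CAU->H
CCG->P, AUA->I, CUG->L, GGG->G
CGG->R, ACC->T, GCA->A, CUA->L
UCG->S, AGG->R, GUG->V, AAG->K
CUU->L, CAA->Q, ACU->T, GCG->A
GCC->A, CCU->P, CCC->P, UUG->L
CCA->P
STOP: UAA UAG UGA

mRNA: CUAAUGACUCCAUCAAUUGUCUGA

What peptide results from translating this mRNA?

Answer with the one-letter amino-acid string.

start AUG at pos 3
pos 3: AUG -> M; peptide=M
pos 6: ACU -> T; peptide=MT
pos 9: CCA -> P; peptide=MTP
pos 12: UCA -> S; peptide=MTPS
pos 15: AUU -> I; peptide=MTPSI
pos 18: GUC -> V; peptide=MTPSIV
pos 21: UGA -> STOP

Answer: MTPSIV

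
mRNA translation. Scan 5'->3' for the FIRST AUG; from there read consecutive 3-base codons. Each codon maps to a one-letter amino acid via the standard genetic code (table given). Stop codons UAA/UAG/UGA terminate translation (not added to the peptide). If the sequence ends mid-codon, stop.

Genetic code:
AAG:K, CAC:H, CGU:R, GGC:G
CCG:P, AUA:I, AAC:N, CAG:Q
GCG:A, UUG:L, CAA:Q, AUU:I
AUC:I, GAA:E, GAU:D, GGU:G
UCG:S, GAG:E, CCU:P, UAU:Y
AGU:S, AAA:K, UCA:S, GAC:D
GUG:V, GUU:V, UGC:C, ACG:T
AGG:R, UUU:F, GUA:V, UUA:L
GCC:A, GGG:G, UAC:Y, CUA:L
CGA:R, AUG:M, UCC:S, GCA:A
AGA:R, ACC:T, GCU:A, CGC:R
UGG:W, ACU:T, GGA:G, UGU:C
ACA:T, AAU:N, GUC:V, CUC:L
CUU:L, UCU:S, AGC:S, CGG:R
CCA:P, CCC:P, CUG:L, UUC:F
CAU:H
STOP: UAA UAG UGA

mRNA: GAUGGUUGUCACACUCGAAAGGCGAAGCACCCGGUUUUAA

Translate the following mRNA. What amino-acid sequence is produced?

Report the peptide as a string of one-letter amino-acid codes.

start AUG at pos 1
pos 1: AUG -> M; peptide=M
pos 4: GUU -> V; peptide=MV
pos 7: GUC -> V; peptide=MVV
pos 10: ACA -> T; peptide=MVVT
pos 13: CUC -> L; peptide=MVVTL
pos 16: GAA -> E; peptide=MVVTLE
pos 19: AGG -> R; peptide=MVVTLER
pos 22: CGA -> R; peptide=MVVTLERR
pos 25: AGC -> S; peptide=MVVTLERRS
pos 28: ACC -> T; peptide=MVVTLERRST
pos 31: CGG -> R; peptide=MVVTLERRSTR
pos 34: UUU -> F; peptide=MVVTLERRSTRF
pos 37: UAA -> STOP

Answer: MVVTLERRSTRF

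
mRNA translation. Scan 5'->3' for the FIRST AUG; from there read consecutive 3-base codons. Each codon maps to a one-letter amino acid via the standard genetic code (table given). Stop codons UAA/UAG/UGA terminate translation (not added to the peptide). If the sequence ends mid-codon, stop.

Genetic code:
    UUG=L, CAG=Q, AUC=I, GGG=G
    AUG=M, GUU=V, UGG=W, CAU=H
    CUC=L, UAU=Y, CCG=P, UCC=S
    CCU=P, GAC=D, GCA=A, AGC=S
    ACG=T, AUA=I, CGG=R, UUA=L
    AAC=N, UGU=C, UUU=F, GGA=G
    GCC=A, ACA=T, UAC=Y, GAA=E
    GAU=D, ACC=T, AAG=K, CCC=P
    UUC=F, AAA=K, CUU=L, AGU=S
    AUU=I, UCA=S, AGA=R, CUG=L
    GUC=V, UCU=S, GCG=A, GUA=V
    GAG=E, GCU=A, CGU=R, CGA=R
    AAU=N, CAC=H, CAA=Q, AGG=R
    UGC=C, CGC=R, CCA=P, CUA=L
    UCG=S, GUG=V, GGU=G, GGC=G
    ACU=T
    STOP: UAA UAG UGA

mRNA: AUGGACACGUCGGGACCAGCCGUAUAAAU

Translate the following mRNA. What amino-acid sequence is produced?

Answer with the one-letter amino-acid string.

start AUG at pos 0
pos 0: AUG -> M; peptide=M
pos 3: GAC -> D; peptide=MD
pos 6: ACG -> T; peptide=MDT
pos 9: UCG -> S; peptide=MDTS
pos 12: GGA -> G; peptide=MDTSG
pos 15: CCA -> P; peptide=MDTSGP
pos 18: GCC -> A; peptide=MDTSGPA
pos 21: GUA -> V; peptide=MDTSGPAV
pos 24: UAA -> STOP

Answer: MDTSGPAV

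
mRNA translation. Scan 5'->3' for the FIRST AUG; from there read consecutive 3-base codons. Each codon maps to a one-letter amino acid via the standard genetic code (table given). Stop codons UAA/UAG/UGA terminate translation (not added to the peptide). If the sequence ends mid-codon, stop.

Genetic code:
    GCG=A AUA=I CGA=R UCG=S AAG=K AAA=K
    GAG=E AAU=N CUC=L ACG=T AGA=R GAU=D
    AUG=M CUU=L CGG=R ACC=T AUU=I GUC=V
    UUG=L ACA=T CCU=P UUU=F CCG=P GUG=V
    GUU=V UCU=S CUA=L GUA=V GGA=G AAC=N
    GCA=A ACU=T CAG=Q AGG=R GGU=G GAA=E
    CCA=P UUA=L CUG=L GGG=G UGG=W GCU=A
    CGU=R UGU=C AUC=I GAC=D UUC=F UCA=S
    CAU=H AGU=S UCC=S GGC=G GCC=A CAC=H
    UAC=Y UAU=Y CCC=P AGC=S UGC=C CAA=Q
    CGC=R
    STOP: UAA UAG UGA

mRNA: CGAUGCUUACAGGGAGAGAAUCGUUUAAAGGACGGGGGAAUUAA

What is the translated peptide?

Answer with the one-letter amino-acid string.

Answer: MLTGRESFKGRGN

Derivation:
start AUG at pos 2
pos 2: AUG -> M; peptide=M
pos 5: CUU -> L; peptide=ML
pos 8: ACA -> T; peptide=MLT
pos 11: GGG -> G; peptide=MLTG
pos 14: AGA -> R; peptide=MLTGR
pos 17: GAA -> E; peptide=MLTGRE
pos 20: UCG -> S; peptide=MLTGRES
pos 23: UUU -> F; peptide=MLTGRESF
pos 26: AAA -> K; peptide=MLTGRESFK
pos 29: GGA -> G; peptide=MLTGRESFKG
pos 32: CGG -> R; peptide=MLTGRESFKGR
pos 35: GGG -> G; peptide=MLTGRESFKGRG
pos 38: AAU -> N; peptide=MLTGRESFKGRGN
pos 41: UAA -> STOP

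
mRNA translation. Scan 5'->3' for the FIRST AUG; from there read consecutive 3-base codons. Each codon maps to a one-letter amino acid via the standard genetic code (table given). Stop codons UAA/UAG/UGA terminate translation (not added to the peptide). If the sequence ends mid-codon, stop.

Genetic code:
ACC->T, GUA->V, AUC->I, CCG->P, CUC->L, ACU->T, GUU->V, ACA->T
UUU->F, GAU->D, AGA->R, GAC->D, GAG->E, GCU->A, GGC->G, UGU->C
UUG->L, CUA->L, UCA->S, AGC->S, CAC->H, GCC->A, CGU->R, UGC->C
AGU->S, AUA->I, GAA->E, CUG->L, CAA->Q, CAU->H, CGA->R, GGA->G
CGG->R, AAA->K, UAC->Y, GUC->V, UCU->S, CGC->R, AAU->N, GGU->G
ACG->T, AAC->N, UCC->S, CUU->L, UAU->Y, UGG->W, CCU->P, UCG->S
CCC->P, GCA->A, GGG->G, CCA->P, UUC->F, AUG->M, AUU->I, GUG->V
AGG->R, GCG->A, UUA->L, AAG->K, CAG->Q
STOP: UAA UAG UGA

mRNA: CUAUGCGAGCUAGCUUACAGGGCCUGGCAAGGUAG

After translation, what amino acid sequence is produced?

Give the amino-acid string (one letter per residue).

Answer: MRASLQGLAR

Derivation:
start AUG at pos 2
pos 2: AUG -> M; peptide=M
pos 5: CGA -> R; peptide=MR
pos 8: GCU -> A; peptide=MRA
pos 11: AGC -> S; peptide=MRAS
pos 14: UUA -> L; peptide=MRASL
pos 17: CAG -> Q; peptide=MRASLQ
pos 20: GGC -> G; peptide=MRASLQG
pos 23: CUG -> L; peptide=MRASLQGL
pos 26: GCA -> A; peptide=MRASLQGLA
pos 29: AGG -> R; peptide=MRASLQGLAR
pos 32: UAG -> STOP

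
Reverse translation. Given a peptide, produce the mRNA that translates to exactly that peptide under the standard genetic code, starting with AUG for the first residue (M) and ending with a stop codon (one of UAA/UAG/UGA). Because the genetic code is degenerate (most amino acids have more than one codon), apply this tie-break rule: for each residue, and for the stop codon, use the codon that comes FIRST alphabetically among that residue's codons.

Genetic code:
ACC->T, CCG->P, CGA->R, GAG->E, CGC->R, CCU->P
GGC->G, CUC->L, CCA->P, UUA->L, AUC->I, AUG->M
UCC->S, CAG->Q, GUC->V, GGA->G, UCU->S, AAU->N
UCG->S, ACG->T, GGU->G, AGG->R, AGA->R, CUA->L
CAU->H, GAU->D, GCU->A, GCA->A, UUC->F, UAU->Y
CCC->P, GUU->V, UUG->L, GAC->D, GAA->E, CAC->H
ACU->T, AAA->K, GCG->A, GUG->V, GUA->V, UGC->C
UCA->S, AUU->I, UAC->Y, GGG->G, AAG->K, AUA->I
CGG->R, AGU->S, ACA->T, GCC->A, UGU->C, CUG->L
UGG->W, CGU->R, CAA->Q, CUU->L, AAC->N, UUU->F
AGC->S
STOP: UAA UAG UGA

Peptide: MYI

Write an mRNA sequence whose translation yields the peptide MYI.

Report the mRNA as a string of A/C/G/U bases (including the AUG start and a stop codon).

residue 1: M -> AUG (start codon)
residue 2: Y codons sorted = UAC,UAU -> pick first = UAC
residue 3: I codons sorted = AUA,AUC,AUU -> pick first = AUA
terminator: stop codons sorted = UAA,UAG,UGA -> pick first = UAA

Answer: mRNA: AUGUACAUAUAA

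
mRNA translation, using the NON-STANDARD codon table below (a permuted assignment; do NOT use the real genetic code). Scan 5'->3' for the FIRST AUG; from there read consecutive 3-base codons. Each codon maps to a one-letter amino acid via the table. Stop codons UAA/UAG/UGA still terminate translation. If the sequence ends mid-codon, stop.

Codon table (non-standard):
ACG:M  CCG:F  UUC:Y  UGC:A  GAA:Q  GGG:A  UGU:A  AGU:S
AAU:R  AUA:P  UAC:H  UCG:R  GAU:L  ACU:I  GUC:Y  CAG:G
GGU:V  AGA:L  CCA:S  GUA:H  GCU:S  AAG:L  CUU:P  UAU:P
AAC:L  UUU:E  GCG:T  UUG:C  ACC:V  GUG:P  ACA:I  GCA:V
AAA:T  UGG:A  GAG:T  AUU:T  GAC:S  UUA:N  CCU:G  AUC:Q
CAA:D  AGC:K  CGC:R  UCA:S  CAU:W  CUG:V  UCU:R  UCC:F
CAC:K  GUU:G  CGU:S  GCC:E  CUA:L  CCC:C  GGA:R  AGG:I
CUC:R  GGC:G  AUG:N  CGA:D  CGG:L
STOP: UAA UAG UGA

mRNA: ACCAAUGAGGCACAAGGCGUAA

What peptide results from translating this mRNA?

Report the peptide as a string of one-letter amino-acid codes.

start AUG at pos 4
pos 4: AUG -> N; peptide=N
pos 7: AGG -> I; peptide=NI
pos 10: CAC -> K; peptide=NIK
pos 13: AAG -> L; peptide=NIKL
pos 16: GCG -> T; peptide=NIKLT
pos 19: UAA -> STOP

Answer: NIKLT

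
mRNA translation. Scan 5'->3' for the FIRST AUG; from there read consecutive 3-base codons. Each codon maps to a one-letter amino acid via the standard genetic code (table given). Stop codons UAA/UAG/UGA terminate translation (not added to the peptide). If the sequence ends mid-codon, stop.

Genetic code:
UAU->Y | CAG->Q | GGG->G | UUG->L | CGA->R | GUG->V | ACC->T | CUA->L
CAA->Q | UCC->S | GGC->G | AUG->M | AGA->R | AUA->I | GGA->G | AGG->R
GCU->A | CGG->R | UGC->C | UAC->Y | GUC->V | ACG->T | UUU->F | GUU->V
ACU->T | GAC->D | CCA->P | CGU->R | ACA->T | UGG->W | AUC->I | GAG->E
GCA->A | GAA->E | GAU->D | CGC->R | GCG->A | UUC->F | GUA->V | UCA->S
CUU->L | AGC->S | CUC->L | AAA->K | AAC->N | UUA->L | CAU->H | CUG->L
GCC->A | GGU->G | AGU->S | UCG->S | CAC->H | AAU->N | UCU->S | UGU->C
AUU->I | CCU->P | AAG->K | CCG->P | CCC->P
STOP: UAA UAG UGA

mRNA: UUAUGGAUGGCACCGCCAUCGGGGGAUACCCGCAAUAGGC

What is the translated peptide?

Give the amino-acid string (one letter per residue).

start AUG at pos 2
pos 2: AUG -> M; peptide=M
pos 5: GAU -> D; peptide=MD
pos 8: GGC -> G; peptide=MDG
pos 11: ACC -> T; peptide=MDGT
pos 14: GCC -> A; peptide=MDGTA
pos 17: AUC -> I; peptide=MDGTAI
pos 20: GGG -> G; peptide=MDGTAIG
pos 23: GGA -> G; peptide=MDGTAIGG
pos 26: UAC -> Y; peptide=MDGTAIGGY
pos 29: CCG -> P; peptide=MDGTAIGGYP
pos 32: CAA -> Q; peptide=MDGTAIGGYPQ
pos 35: UAG -> STOP

Answer: MDGTAIGGYPQ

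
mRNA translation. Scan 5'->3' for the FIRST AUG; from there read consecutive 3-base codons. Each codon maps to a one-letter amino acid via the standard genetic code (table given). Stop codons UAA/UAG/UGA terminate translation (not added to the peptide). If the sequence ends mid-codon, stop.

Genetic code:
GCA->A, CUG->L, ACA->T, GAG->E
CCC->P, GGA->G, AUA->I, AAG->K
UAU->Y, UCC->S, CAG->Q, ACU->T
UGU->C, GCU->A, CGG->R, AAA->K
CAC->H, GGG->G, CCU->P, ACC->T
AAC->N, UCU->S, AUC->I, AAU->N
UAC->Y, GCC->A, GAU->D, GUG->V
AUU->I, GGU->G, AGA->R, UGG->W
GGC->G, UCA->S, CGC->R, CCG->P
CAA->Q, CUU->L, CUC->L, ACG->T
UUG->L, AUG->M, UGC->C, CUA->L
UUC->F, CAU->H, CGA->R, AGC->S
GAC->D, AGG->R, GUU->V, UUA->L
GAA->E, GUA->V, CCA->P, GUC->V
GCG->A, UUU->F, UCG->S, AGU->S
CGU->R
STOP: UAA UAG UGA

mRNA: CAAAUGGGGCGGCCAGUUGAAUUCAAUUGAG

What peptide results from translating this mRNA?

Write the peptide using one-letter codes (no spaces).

Answer: MGRPVEFN

Derivation:
start AUG at pos 3
pos 3: AUG -> M; peptide=M
pos 6: GGG -> G; peptide=MG
pos 9: CGG -> R; peptide=MGR
pos 12: CCA -> P; peptide=MGRP
pos 15: GUU -> V; peptide=MGRPV
pos 18: GAA -> E; peptide=MGRPVE
pos 21: UUC -> F; peptide=MGRPVEF
pos 24: AAU -> N; peptide=MGRPVEFN
pos 27: UGA -> STOP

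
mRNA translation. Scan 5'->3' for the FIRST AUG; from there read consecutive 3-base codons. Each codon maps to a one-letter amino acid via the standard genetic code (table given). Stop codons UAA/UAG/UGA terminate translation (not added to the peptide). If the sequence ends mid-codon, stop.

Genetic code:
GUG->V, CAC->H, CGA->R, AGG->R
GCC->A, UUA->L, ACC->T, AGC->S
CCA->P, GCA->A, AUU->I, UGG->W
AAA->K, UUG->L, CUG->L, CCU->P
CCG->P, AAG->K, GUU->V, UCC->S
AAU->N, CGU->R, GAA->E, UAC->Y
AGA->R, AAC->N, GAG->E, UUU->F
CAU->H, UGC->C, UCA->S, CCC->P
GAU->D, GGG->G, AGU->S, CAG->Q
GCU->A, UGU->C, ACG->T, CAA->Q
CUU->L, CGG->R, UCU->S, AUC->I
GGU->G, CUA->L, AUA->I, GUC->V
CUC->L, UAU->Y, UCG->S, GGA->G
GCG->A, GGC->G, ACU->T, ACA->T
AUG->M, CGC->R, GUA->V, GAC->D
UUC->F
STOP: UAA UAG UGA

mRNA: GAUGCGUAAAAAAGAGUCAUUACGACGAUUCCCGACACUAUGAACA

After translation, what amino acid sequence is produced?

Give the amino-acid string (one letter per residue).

Answer: MRKKESLRRFPTL

Derivation:
start AUG at pos 1
pos 1: AUG -> M; peptide=M
pos 4: CGU -> R; peptide=MR
pos 7: AAA -> K; peptide=MRK
pos 10: AAA -> K; peptide=MRKK
pos 13: GAG -> E; peptide=MRKKE
pos 16: UCA -> S; peptide=MRKKES
pos 19: UUA -> L; peptide=MRKKESL
pos 22: CGA -> R; peptide=MRKKESLR
pos 25: CGA -> R; peptide=MRKKESLRR
pos 28: UUC -> F; peptide=MRKKESLRRF
pos 31: CCG -> P; peptide=MRKKESLRRFP
pos 34: ACA -> T; peptide=MRKKESLRRFPT
pos 37: CUA -> L; peptide=MRKKESLRRFPTL
pos 40: UGA -> STOP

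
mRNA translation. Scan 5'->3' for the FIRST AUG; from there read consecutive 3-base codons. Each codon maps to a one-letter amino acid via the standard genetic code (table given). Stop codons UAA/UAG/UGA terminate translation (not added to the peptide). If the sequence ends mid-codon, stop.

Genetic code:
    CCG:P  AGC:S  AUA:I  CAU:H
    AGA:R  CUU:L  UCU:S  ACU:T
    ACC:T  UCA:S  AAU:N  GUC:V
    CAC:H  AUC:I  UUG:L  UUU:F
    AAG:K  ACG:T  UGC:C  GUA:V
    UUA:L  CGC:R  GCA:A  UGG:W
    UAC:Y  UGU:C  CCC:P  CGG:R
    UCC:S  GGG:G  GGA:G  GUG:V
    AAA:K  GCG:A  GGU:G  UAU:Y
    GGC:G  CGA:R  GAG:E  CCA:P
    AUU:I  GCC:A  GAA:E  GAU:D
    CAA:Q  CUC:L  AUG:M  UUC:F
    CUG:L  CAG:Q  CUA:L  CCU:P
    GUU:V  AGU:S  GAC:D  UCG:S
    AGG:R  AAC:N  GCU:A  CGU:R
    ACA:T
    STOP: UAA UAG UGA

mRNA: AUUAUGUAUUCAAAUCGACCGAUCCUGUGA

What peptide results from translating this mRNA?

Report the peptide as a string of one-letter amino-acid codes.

Answer: MYSNRPIL

Derivation:
start AUG at pos 3
pos 3: AUG -> M; peptide=M
pos 6: UAU -> Y; peptide=MY
pos 9: UCA -> S; peptide=MYS
pos 12: AAU -> N; peptide=MYSN
pos 15: CGA -> R; peptide=MYSNR
pos 18: CCG -> P; peptide=MYSNRP
pos 21: AUC -> I; peptide=MYSNRPI
pos 24: CUG -> L; peptide=MYSNRPIL
pos 27: UGA -> STOP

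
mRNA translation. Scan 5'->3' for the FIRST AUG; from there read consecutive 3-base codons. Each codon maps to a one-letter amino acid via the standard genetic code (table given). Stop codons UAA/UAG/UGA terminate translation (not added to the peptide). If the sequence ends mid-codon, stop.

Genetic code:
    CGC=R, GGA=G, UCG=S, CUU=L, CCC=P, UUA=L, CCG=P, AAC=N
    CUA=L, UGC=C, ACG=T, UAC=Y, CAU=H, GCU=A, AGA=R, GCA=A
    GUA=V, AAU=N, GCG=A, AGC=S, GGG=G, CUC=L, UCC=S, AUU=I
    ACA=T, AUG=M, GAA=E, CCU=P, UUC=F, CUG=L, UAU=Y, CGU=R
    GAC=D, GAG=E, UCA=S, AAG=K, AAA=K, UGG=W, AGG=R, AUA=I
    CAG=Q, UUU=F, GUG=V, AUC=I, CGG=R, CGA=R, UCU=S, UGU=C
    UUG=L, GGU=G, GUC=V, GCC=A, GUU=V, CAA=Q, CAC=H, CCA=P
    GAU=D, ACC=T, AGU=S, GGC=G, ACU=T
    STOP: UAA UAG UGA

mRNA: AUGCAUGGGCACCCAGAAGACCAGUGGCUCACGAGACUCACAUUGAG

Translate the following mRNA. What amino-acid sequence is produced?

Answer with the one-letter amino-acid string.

Answer: MHGHPEDQWLTRLTL

Derivation:
start AUG at pos 0
pos 0: AUG -> M; peptide=M
pos 3: CAU -> H; peptide=MH
pos 6: GGG -> G; peptide=MHG
pos 9: CAC -> H; peptide=MHGH
pos 12: CCA -> P; peptide=MHGHP
pos 15: GAA -> E; peptide=MHGHPE
pos 18: GAC -> D; peptide=MHGHPED
pos 21: CAG -> Q; peptide=MHGHPEDQ
pos 24: UGG -> W; peptide=MHGHPEDQW
pos 27: CUC -> L; peptide=MHGHPEDQWL
pos 30: ACG -> T; peptide=MHGHPEDQWLT
pos 33: AGA -> R; peptide=MHGHPEDQWLTR
pos 36: CUC -> L; peptide=MHGHPEDQWLTRL
pos 39: ACA -> T; peptide=MHGHPEDQWLTRLT
pos 42: UUG -> L; peptide=MHGHPEDQWLTRLTL
pos 45: only 2 nt remain (<3), stop (end of mRNA)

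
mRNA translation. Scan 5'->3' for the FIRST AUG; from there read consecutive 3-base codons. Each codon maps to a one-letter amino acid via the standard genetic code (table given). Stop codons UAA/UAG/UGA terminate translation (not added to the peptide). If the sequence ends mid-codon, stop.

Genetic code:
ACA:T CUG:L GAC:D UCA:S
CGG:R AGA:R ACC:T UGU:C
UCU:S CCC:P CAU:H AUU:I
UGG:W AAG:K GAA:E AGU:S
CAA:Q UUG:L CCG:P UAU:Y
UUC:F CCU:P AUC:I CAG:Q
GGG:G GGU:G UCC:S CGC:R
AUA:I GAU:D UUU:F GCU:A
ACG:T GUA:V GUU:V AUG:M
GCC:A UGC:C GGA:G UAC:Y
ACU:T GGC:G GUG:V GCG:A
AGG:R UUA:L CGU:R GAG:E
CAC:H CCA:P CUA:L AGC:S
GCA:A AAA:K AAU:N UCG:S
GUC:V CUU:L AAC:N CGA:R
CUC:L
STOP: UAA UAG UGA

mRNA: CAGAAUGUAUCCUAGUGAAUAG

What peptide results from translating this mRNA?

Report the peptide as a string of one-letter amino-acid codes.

Answer: MYPSE

Derivation:
start AUG at pos 4
pos 4: AUG -> M; peptide=M
pos 7: UAU -> Y; peptide=MY
pos 10: CCU -> P; peptide=MYP
pos 13: AGU -> S; peptide=MYPS
pos 16: GAA -> E; peptide=MYPSE
pos 19: UAG -> STOP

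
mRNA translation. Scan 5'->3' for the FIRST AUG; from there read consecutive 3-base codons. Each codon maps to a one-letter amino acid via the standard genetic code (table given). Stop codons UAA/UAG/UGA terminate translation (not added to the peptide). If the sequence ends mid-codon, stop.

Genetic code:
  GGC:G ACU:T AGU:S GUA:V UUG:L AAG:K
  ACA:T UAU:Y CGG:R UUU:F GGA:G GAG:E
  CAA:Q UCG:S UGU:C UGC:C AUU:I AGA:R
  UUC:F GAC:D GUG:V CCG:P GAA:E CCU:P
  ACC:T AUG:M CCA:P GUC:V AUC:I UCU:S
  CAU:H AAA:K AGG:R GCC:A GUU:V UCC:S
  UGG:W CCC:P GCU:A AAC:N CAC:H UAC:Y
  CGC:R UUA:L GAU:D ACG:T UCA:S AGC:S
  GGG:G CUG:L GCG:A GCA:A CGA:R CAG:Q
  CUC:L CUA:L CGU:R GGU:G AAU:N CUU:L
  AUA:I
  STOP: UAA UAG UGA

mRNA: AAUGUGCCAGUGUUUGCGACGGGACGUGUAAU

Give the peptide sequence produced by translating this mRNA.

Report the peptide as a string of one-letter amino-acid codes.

start AUG at pos 1
pos 1: AUG -> M; peptide=M
pos 4: UGC -> C; peptide=MC
pos 7: CAG -> Q; peptide=MCQ
pos 10: UGU -> C; peptide=MCQC
pos 13: UUG -> L; peptide=MCQCL
pos 16: CGA -> R; peptide=MCQCLR
pos 19: CGG -> R; peptide=MCQCLRR
pos 22: GAC -> D; peptide=MCQCLRRD
pos 25: GUG -> V; peptide=MCQCLRRDV
pos 28: UAA -> STOP

Answer: MCQCLRRDV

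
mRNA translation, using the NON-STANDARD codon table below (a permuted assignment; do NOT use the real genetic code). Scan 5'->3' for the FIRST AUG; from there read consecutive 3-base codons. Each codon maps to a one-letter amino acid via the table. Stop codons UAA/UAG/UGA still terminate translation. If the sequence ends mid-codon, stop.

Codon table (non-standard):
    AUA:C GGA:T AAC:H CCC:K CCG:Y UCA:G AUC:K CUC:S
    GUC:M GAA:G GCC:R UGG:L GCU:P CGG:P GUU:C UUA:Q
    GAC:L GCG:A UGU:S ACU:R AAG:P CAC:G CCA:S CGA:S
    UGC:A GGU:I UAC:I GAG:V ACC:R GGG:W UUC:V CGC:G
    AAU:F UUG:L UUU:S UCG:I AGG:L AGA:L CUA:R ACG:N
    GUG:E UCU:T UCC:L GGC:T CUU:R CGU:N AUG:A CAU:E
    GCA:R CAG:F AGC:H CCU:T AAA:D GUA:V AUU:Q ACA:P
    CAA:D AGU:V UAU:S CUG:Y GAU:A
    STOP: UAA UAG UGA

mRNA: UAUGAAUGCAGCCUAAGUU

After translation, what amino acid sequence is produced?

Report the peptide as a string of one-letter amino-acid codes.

start AUG at pos 1
pos 1: AUG -> A; peptide=A
pos 4: AAU -> F; peptide=AF
pos 7: GCA -> R; peptide=AFR
pos 10: GCC -> R; peptide=AFRR
pos 13: UAA -> STOP

Answer: AFRR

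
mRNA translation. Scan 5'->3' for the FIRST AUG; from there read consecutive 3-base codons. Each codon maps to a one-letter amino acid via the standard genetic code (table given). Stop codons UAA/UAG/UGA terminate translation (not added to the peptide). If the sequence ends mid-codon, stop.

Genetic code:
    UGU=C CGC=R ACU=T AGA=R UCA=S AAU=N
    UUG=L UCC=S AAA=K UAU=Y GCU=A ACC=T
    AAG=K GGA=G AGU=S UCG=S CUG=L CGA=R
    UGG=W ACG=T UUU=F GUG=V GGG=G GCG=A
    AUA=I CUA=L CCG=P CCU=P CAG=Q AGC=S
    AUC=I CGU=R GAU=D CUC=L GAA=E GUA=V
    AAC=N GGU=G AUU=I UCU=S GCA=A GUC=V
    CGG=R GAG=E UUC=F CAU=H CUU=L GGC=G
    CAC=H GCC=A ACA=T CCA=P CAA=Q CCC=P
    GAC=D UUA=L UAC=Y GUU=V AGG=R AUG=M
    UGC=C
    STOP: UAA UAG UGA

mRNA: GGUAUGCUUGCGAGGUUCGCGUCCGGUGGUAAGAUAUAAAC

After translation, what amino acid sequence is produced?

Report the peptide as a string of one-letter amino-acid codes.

start AUG at pos 3
pos 3: AUG -> M; peptide=M
pos 6: CUU -> L; peptide=ML
pos 9: GCG -> A; peptide=MLA
pos 12: AGG -> R; peptide=MLAR
pos 15: UUC -> F; peptide=MLARF
pos 18: GCG -> A; peptide=MLARFA
pos 21: UCC -> S; peptide=MLARFAS
pos 24: GGU -> G; peptide=MLARFASG
pos 27: GGU -> G; peptide=MLARFASGG
pos 30: AAG -> K; peptide=MLARFASGGK
pos 33: AUA -> I; peptide=MLARFASGGKI
pos 36: UAA -> STOP

Answer: MLARFASGGKI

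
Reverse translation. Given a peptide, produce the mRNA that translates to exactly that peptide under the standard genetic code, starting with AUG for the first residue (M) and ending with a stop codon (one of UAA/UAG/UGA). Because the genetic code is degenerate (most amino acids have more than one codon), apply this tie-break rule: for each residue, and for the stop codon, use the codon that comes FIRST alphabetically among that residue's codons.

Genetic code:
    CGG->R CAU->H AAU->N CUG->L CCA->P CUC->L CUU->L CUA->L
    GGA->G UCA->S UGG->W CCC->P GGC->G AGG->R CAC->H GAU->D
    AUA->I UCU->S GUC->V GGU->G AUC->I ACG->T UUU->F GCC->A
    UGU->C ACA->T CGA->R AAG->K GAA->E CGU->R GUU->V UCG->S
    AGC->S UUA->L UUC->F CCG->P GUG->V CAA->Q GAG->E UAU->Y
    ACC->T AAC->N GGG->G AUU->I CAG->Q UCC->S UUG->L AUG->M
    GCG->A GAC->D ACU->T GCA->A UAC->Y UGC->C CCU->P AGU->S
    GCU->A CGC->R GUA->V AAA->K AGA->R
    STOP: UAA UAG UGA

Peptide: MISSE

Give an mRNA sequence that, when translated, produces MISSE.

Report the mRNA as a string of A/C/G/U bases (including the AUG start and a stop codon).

residue 1: M -> AUG (start codon)
residue 2: I codons sorted = AUA,AUC,AUU -> pick first = AUA
residue 3: S codons sorted = AGC,AGU,UCA,UCC,UCG,UCU -> pick first = AGC
residue 4: S codons sorted = AGC,AGU,UCA,UCC,UCG,UCU -> pick first = AGC
residue 5: E codons sorted = GAA,GAG -> pick first = GAA
terminator: stop codons sorted = UAA,UAG,UGA -> pick first = UAA

Answer: mRNA: AUGAUAAGCAGCGAAUAA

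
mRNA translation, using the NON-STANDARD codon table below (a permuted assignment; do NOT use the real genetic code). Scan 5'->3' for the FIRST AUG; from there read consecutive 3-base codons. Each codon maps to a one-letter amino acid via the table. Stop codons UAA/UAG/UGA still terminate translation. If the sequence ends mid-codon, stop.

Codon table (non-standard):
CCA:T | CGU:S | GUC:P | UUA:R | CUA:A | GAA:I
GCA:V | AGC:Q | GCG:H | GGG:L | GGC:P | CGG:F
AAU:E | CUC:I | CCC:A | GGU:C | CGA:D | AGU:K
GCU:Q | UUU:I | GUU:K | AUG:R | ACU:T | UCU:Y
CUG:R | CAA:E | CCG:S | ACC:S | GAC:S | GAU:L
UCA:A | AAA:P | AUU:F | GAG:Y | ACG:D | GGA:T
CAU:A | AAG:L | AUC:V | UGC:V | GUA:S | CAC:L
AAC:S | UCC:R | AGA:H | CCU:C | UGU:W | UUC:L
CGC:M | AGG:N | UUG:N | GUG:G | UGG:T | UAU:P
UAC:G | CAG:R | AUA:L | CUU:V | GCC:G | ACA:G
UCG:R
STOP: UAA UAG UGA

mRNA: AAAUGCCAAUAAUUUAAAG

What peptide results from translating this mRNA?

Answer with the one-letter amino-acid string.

Answer: RTLF

Derivation:
start AUG at pos 2
pos 2: AUG -> R; peptide=R
pos 5: CCA -> T; peptide=RT
pos 8: AUA -> L; peptide=RTL
pos 11: AUU -> F; peptide=RTLF
pos 14: UAA -> STOP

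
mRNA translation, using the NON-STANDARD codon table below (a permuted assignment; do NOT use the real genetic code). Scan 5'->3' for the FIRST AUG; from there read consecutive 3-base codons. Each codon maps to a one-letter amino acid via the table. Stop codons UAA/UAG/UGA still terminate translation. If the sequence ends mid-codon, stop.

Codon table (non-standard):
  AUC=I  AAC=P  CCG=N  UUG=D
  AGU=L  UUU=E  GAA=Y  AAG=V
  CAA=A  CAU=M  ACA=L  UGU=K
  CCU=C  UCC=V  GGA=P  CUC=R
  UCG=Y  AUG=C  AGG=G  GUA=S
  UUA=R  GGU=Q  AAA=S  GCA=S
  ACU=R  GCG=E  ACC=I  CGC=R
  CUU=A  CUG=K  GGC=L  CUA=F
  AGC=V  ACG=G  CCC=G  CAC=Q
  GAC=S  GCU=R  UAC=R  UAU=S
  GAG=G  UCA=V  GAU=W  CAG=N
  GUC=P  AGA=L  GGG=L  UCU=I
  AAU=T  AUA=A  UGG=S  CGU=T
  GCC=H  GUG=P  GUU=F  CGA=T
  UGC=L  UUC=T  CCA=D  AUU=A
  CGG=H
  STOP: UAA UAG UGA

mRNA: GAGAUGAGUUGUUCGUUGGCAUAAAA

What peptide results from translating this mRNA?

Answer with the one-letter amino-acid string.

start AUG at pos 3
pos 3: AUG -> C; peptide=C
pos 6: AGU -> L; peptide=CL
pos 9: UGU -> K; peptide=CLK
pos 12: UCG -> Y; peptide=CLKY
pos 15: UUG -> D; peptide=CLKYD
pos 18: GCA -> S; peptide=CLKYDS
pos 21: UAA -> STOP

Answer: CLKYDS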